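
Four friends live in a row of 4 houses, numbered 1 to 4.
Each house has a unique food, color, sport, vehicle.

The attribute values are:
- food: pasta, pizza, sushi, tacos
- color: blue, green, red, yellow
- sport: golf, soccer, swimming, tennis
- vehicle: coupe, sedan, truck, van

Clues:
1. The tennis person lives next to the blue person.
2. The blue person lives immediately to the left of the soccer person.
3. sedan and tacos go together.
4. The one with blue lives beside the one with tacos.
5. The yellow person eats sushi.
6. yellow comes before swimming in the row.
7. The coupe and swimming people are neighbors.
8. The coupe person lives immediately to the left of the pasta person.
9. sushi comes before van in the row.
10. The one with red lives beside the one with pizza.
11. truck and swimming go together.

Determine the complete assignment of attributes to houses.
Solution:

House | Food | Color | Sport | Vehicle
--------------------------------------
  1   | sushi | yellow | tennis | coupe
  2   | pasta | blue | swimming | truck
  3   | tacos | red | soccer | sedan
  4   | pizza | green | golf | van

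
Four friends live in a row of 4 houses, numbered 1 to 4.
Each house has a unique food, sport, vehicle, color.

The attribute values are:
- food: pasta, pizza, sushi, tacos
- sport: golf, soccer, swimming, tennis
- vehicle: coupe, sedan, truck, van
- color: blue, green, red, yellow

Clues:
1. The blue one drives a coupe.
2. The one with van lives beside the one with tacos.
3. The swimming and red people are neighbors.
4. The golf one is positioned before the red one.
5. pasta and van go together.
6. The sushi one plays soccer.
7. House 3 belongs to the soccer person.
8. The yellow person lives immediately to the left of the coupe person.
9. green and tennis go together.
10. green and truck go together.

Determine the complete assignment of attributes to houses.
Solution:

House | Food | Sport | Vehicle | Color
--------------------------------------
  1   | pasta | golf | van | yellow
  2   | tacos | swimming | coupe | blue
  3   | sushi | soccer | sedan | red
  4   | pizza | tennis | truck | green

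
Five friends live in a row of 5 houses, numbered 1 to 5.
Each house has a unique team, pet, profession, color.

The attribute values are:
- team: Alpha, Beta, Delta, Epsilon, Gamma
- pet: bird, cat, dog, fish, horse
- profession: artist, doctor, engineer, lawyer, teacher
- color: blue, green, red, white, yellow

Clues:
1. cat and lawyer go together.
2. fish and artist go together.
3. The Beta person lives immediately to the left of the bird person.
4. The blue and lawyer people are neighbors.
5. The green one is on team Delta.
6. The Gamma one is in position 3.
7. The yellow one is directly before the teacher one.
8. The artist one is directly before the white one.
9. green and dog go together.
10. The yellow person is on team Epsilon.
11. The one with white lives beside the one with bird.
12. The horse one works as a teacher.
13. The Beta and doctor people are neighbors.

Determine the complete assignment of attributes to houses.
Solution:

House | Team | Pet | Profession | Color
---------------------------------------
  1   | Epsilon | fish | artist | yellow
  2   | Beta | horse | teacher | white
  3   | Gamma | bird | doctor | blue
  4   | Alpha | cat | lawyer | red
  5   | Delta | dog | engineer | green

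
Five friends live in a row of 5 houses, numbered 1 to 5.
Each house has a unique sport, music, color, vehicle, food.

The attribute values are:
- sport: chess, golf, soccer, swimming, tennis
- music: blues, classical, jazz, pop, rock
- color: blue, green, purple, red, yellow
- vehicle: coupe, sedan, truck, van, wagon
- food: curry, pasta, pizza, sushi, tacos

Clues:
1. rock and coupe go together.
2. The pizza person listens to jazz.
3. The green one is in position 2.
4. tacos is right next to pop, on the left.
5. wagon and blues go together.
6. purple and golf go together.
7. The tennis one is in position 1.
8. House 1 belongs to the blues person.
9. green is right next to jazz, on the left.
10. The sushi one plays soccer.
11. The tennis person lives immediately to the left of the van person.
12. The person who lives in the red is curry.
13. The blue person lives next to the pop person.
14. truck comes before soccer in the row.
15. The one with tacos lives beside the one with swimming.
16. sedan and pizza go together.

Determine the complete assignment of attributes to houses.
Solution:

House | Sport | Music | Color | Vehicle | Food
----------------------------------------------
  1   | tennis | blues | blue | wagon | tacos
  2   | swimming | pop | green | van | pasta
  3   | golf | jazz | purple | sedan | pizza
  4   | chess | classical | red | truck | curry
  5   | soccer | rock | yellow | coupe | sushi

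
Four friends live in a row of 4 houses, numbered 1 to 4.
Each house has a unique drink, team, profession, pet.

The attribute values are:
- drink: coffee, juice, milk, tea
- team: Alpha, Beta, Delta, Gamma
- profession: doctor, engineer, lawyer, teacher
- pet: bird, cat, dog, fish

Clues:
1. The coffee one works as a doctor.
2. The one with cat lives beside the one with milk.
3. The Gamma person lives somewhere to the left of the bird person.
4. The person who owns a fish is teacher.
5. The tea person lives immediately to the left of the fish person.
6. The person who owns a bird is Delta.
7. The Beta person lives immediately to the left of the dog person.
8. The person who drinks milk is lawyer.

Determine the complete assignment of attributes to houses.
Solution:

House | Drink | Team | Profession | Pet
---------------------------------------
  1   | coffee | Beta | doctor | cat
  2   | milk | Gamma | lawyer | dog
  3   | tea | Delta | engineer | bird
  4   | juice | Alpha | teacher | fish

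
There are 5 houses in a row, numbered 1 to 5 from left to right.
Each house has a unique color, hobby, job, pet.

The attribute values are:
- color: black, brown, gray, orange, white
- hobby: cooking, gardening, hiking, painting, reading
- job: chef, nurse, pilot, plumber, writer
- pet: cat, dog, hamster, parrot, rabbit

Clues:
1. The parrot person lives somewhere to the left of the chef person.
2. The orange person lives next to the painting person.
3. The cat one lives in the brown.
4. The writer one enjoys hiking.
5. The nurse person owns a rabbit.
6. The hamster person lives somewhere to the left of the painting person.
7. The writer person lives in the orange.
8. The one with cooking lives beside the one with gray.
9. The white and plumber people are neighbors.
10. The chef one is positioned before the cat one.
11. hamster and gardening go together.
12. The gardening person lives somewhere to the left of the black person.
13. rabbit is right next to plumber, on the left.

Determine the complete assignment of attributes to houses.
Solution:

House | Color | Hobby | Job | Pet
---------------------------------
  1   | white | cooking | nurse | rabbit
  2   | gray | gardening | plumber | hamster
  3   | orange | hiking | writer | parrot
  4   | black | painting | chef | dog
  5   | brown | reading | pilot | cat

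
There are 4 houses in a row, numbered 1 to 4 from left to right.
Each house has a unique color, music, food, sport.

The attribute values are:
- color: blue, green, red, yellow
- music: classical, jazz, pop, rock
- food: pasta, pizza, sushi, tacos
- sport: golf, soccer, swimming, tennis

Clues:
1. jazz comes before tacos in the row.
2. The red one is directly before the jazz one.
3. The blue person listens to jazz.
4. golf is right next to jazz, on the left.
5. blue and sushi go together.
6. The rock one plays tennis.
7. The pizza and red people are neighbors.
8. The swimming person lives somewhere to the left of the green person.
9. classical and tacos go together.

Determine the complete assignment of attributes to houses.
Solution:

House | Color | Music | Food | Sport
------------------------------------
  1   | yellow | rock | pizza | tennis
  2   | red | pop | pasta | golf
  3   | blue | jazz | sushi | swimming
  4   | green | classical | tacos | soccer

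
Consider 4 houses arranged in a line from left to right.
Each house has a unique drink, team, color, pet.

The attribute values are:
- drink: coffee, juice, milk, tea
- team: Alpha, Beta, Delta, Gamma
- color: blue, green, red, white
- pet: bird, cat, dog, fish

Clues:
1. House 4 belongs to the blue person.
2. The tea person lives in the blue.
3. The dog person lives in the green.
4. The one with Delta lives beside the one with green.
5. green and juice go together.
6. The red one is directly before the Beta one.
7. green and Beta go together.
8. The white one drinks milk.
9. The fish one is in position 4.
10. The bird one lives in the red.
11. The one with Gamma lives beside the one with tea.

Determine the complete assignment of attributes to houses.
Solution:

House | Drink | Team | Color | Pet
----------------------------------
  1   | coffee | Delta | red | bird
  2   | juice | Beta | green | dog
  3   | milk | Gamma | white | cat
  4   | tea | Alpha | blue | fish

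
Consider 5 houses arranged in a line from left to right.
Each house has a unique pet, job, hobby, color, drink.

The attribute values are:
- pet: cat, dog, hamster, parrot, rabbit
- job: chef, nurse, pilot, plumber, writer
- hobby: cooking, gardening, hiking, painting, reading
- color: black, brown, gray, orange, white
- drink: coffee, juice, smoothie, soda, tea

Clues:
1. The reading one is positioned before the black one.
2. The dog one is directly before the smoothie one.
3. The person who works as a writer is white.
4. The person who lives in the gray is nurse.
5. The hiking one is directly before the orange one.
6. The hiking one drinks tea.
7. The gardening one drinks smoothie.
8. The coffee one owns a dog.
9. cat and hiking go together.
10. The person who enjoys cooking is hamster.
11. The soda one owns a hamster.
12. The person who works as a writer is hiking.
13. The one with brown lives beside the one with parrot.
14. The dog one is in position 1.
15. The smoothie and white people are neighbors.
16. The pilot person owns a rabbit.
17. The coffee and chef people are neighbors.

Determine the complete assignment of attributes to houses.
Solution:

House | Pet | Job | Hobby | Color | Drink
-----------------------------------------
  1   | dog | plumber | reading | brown | coffee
  2   | parrot | chef | gardening | black | smoothie
  3   | cat | writer | hiking | white | tea
  4   | rabbit | pilot | painting | orange | juice
  5   | hamster | nurse | cooking | gray | soda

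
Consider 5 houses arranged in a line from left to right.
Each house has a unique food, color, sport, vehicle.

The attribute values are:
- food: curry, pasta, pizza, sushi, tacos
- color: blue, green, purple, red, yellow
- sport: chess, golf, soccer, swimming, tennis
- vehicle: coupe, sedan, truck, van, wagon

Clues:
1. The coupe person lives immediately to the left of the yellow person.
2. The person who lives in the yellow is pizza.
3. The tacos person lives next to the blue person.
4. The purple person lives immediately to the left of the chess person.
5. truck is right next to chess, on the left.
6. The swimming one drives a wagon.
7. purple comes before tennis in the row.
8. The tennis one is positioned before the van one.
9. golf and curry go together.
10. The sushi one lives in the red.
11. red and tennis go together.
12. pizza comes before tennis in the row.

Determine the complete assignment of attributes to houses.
Solution:

House | Food | Color | Sport | Vehicle
--------------------------------------
  1   | tacos | purple | soccer | truck
  2   | pasta | blue | chess | coupe
  3   | pizza | yellow | swimming | wagon
  4   | sushi | red | tennis | sedan
  5   | curry | green | golf | van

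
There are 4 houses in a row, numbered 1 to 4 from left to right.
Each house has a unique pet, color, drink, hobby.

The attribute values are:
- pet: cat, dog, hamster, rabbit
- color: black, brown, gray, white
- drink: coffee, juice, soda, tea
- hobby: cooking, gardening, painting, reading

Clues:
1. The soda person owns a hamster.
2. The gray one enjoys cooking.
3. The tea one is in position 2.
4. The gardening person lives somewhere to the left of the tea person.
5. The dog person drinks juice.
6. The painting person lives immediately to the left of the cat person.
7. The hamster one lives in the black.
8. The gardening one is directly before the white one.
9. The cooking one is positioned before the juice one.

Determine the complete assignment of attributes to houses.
Solution:

House | Pet | Color | Drink | Hobby
-----------------------------------
  1   | hamster | black | soda | gardening
  2   | rabbit | white | tea | painting
  3   | cat | gray | coffee | cooking
  4   | dog | brown | juice | reading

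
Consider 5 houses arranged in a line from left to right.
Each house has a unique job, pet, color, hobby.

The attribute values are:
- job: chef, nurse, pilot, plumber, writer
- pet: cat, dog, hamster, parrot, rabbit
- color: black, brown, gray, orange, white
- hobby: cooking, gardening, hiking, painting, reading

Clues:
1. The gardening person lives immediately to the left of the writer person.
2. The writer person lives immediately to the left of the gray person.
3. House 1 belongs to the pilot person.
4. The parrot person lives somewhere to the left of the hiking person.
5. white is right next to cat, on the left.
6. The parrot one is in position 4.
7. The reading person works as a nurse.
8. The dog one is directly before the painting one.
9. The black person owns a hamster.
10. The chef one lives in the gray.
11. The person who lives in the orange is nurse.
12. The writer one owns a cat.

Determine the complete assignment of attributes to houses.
Solution:

House | Job | Pet | Color | Hobby
---------------------------------
  1   | pilot | dog | white | gardening
  2   | writer | cat | brown | painting
  3   | chef | rabbit | gray | cooking
  4   | nurse | parrot | orange | reading
  5   | plumber | hamster | black | hiking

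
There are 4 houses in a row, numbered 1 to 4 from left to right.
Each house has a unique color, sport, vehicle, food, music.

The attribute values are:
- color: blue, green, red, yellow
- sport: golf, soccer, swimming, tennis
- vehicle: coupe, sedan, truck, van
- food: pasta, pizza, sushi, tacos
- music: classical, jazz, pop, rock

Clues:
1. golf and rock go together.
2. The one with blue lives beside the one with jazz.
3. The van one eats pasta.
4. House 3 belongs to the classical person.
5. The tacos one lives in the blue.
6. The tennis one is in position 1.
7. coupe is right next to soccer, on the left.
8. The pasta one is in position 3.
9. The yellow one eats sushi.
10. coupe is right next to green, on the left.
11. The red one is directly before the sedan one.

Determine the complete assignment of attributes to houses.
Solution:

House | Color | Sport | Vehicle | Food | Music
----------------------------------------------
  1   | blue | tennis | coupe | tacos | pop
  2   | green | soccer | truck | pizza | jazz
  3   | red | swimming | van | pasta | classical
  4   | yellow | golf | sedan | sushi | rock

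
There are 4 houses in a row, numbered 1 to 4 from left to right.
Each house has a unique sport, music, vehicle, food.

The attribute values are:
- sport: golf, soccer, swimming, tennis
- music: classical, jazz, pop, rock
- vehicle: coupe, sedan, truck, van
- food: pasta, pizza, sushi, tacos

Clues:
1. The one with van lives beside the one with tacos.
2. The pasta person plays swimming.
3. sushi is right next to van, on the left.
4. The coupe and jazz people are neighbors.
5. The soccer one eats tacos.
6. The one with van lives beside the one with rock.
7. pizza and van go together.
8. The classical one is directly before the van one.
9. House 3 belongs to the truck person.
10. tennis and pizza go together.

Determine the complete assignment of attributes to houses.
Solution:

House | Sport | Music | Vehicle | Food
--------------------------------------
  1   | golf | classical | coupe | sushi
  2   | tennis | jazz | van | pizza
  3   | soccer | rock | truck | tacos
  4   | swimming | pop | sedan | pasta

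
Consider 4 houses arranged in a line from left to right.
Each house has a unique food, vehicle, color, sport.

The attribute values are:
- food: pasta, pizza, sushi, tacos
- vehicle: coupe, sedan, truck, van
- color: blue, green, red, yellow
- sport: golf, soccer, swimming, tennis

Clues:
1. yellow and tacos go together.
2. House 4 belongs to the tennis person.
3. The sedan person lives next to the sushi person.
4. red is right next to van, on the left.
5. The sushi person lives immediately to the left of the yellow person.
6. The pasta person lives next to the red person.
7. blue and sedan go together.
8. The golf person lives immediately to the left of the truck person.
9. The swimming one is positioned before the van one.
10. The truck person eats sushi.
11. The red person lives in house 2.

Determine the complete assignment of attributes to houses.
Solution:

House | Food | Vehicle | Color | Sport
--------------------------------------
  1   | pasta | sedan | blue | golf
  2   | sushi | truck | red | swimming
  3   | tacos | van | yellow | soccer
  4   | pizza | coupe | green | tennis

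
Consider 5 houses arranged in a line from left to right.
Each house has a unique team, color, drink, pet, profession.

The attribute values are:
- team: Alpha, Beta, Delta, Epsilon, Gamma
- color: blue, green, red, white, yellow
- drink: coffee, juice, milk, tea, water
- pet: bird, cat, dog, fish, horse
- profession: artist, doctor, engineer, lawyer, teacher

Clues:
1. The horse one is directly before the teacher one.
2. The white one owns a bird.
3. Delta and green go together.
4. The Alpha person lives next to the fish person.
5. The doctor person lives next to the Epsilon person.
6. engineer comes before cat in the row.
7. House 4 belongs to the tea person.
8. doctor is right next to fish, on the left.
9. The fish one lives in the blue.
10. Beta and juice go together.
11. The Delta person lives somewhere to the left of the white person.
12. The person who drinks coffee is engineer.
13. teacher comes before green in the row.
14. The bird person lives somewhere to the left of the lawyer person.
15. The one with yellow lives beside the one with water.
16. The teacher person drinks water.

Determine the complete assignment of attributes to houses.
Solution:

House | Team | Color | Drink | Pet | Profession
-----------------------------------------------
  1   | Alpha | yellow | milk | horse | doctor
  2   | Epsilon | blue | water | fish | teacher
  3   | Delta | green | coffee | dog | engineer
  4   | Gamma | white | tea | bird | artist
  5   | Beta | red | juice | cat | lawyer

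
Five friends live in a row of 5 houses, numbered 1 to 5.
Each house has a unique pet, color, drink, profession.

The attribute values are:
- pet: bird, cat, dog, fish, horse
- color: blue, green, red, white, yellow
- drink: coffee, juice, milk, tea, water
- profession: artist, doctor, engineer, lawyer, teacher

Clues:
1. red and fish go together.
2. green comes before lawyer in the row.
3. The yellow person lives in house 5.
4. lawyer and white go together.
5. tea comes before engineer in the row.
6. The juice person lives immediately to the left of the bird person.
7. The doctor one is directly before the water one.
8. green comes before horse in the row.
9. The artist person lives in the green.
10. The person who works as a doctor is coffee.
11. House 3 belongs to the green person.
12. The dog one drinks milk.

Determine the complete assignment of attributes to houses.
Solution:

House | Pet | Color | Drink | Profession
----------------------------------------
  1   | fish | red | juice | teacher
  2   | bird | blue | coffee | doctor
  3   | cat | green | water | artist
  4   | horse | white | tea | lawyer
  5   | dog | yellow | milk | engineer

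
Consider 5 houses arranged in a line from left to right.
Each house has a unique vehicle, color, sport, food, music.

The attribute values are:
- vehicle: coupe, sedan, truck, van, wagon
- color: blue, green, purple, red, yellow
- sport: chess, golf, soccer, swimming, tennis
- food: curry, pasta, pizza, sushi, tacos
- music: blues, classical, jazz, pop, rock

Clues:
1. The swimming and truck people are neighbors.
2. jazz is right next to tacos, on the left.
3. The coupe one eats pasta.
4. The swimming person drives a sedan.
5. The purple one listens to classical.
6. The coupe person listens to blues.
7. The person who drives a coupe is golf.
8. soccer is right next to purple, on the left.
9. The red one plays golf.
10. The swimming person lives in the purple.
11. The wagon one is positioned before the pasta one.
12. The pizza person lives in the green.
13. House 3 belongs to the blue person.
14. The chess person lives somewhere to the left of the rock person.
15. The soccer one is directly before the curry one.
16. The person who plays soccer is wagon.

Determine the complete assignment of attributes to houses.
Solution:

House | Vehicle | Color | Sport | Food | Music
----------------------------------------------
  1   | wagon | green | soccer | pizza | pop
  2   | sedan | purple | swimming | curry | classical
  3   | truck | blue | chess | sushi | jazz
  4   | van | yellow | tennis | tacos | rock
  5   | coupe | red | golf | pasta | blues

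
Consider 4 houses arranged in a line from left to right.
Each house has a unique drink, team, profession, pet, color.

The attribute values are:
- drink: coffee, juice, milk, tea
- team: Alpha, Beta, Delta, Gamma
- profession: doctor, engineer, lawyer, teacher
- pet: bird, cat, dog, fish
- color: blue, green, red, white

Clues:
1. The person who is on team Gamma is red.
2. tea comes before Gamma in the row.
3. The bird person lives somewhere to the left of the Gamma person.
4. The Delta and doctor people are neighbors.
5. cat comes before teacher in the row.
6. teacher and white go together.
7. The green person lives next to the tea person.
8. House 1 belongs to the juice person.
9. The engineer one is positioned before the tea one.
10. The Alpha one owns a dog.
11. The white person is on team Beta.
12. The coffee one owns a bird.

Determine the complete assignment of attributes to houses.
Solution:

House | Drink | Team | Profession | Pet | Color
-----------------------------------------------
  1   | juice | Delta | engineer | cat | green
  2   | tea | Alpha | doctor | dog | blue
  3   | coffee | Beta | teacher | bird | white
  4   | milk | Gamma | lawyer | fish | red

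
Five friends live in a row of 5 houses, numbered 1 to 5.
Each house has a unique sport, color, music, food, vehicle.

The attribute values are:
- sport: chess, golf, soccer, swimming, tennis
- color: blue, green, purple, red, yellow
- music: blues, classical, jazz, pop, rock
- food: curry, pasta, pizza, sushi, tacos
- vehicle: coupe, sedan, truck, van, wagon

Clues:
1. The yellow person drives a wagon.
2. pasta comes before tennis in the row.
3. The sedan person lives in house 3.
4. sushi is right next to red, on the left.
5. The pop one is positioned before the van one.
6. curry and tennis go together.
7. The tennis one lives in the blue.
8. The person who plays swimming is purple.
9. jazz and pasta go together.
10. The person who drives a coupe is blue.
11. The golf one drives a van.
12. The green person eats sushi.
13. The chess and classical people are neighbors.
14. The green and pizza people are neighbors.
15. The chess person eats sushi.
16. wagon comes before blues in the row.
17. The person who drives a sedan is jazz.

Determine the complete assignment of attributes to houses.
Solution:

House | Sport | Color | Music | Food | Vehicle
----------------------------------------------
  1   | chess | green | pop | sushi | truck
  2   | golf | red | classical | pizza | van
  3   | swimming | purple | jazz | pasta | sedan
  4   | soccer | yellow | rock | tacos | wagon
  5   | tennis | blue | blues | curry | coupe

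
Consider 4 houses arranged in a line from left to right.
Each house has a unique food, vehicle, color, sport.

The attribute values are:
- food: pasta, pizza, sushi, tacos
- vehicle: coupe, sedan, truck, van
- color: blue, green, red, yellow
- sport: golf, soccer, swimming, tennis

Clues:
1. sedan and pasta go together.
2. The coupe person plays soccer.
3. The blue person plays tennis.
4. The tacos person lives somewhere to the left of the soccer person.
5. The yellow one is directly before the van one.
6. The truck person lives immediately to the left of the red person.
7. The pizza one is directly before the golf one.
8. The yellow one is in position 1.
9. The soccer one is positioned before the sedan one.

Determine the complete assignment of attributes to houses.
Solution:

House | Food | Vehicle | Color | Sport
--------------------------------------
  1   | pizza | truck | yellow | swimming
  2   | tacos | van | red | golf
  3   | sushi | coupe | green | soccer
  4   | pasta | sedan | blue | tennis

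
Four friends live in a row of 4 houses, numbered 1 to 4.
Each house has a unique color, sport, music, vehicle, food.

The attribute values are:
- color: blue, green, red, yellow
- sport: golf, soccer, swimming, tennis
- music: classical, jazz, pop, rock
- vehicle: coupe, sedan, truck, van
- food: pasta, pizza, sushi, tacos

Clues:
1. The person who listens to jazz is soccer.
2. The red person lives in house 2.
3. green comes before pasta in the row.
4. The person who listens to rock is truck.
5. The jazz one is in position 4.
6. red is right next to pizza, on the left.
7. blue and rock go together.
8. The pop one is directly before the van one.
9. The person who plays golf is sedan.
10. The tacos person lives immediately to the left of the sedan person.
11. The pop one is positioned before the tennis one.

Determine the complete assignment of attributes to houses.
Solution:

House | Color | Sport | Music | Vehicle | Food
----------------------------------------------
  1   | blue | swimming | rock | truck | tacos
  2   | red | golf | pop | sedan | sushi
  3   | green | tennis | classical | van | pizza
  4   | yellow | soccer | jazz | coupe | pasta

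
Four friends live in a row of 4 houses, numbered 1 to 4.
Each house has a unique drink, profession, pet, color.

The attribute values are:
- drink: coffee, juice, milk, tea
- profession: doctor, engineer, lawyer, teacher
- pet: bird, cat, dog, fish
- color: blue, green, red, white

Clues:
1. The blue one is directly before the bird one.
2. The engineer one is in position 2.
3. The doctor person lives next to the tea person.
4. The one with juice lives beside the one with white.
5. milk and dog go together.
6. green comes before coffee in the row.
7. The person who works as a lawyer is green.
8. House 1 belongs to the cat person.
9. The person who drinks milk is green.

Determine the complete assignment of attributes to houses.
Solution:

House | Drink | Profession | Pet | Color
----------------------------------------
  1   | juice | doctor | cat | blue
  2   | tea | engineer | bird | white
  3   | milk | lawyer | dog | green
  4   | coffee | teacher | fish | red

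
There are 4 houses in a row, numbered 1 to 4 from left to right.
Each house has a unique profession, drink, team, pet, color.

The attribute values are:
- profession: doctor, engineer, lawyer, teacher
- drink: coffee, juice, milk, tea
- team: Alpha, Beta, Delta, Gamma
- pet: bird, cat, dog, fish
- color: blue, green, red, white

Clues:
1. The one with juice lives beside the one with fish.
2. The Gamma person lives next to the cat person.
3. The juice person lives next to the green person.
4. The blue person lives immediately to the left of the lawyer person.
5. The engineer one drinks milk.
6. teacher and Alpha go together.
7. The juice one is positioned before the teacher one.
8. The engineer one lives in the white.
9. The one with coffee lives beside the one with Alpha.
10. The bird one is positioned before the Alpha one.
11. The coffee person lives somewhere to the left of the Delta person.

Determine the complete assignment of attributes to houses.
Solution:

House | Profession | Drink | Team | Pet | Color
-----------------------------------------------
  1   | doctor | juice | Beta | bird | blue
  2   | lawyer | coffee | Gamma | fish | green
  3   | teacher | tea | Alpha | cat | red
  4   | engineer | milk | Delta | dog | white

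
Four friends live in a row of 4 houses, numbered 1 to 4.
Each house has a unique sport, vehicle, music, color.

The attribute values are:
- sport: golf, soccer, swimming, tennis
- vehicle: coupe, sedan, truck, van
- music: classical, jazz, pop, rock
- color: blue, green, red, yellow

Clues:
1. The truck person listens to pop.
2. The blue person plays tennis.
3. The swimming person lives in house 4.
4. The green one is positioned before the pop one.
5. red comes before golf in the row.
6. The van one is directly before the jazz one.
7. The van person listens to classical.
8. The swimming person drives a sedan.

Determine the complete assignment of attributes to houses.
Solution:

House | Sport | Vehicle | Music | Color
---------------------------------------
  1   | soccer | van | classical | red
  2   | golf | coupe | jazz | green
  3   | tennis | truck | pop | blue
  4   | swimming | sedan | rock | yellow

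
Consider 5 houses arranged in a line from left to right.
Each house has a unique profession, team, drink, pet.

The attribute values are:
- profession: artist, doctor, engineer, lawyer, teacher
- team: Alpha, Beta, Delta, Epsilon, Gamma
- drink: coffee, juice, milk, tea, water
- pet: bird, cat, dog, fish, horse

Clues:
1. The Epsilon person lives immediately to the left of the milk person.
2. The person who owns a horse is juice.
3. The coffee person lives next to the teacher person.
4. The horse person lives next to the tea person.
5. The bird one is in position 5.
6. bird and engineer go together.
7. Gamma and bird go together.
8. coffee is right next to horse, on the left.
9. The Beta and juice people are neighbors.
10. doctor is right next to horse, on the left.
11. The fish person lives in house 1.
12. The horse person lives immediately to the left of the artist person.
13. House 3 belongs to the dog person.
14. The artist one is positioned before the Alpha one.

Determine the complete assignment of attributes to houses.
Solution:

House | Profession | Team | Drink | Pet
---------------------------------------
  1   | doctor | Beta | coffee | fish
  2   | teacher | Delta | juice | horse
  3   | artist | Epsilon | tea | dog
  4   | lawyer | Alpha | milk | cat
  5   | engineer | Gamma | water | bird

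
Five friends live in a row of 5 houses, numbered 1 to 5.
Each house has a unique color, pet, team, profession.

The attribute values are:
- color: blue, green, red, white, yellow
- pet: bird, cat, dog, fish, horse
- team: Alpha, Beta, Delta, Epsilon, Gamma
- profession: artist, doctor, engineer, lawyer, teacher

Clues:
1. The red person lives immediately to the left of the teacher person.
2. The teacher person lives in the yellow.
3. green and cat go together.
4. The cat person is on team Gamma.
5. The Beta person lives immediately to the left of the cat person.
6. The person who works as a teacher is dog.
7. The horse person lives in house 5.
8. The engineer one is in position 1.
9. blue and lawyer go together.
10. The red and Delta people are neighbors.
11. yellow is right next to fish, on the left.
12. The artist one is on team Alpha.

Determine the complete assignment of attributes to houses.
Solution:

House | Color | Pet | Team | Profession
---------------------------------------
  1   | red | bird | Epsilon | engineer
  2   | yellow | dog | Delta | teacher
  3   | blue | fish | Beta | lawyer
  4   | green | cat | Gamma | doctor
  5   | white | horse | Alpha | artist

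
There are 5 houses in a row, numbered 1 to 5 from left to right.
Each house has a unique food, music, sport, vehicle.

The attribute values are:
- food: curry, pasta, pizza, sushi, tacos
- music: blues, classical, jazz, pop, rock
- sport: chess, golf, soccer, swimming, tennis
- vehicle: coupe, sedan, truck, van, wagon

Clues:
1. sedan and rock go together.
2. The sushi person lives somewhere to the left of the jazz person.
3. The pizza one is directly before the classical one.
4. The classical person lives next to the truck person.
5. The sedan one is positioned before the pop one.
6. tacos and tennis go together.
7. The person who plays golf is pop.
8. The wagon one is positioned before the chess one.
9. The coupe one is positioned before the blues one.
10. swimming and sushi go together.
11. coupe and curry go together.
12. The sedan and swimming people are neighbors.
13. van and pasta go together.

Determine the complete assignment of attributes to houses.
Solution:

House | Food | Music | Sport | Vehicle
--------------------------------------
  1   | pizza | rock | soccer | sedan
  2   | sushi | classical | swimming | wagon
  3   | tacos | jazz | tennis | truck
  4   | curry | pop | golf | coupe
  5   | pasta | blues | chess | van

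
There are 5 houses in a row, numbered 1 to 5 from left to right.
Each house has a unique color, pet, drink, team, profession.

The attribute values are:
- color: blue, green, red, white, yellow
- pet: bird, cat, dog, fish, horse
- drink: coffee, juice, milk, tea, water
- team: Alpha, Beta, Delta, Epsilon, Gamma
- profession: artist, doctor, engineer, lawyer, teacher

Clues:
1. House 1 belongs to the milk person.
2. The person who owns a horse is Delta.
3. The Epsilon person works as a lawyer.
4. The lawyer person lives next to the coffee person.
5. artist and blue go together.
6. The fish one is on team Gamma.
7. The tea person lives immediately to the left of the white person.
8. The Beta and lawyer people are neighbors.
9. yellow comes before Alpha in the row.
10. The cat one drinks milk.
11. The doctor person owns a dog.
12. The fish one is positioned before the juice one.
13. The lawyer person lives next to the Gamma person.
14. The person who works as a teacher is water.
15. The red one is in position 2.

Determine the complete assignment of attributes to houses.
Solution:

House | Color | Pet | Drink | Team | Profession
-----------------------------------------------
  1   | blue | cat | milk | Beta | artist
  2   | red | bird | tea | Epsilon | lawyer
  3   | white | fish | coffee | Gamma | engineer
  4   | yellow | horse | water | Delta | teacher
  5   | green | dog | juice | Alpha | doctor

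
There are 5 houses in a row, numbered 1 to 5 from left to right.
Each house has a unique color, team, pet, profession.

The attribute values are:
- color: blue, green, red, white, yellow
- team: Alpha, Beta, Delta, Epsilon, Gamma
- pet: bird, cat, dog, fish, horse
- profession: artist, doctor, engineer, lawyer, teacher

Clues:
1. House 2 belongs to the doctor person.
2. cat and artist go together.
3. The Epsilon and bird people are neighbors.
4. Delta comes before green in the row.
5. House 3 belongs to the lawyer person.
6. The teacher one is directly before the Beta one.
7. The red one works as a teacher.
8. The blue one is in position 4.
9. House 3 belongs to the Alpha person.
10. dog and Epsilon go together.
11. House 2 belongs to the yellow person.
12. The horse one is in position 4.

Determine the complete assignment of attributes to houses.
Solution:

House | Color | Team | Pet | Profession
---------------------------------------
  1   | red | Epsilon | dog | teacher
  2   | yellow | Beta | bird | doctor
  3   | white | Alpha | fish | lawyer
  4   | blue | Delta | horse | engineer
  5   | green | Gamma | cat | artist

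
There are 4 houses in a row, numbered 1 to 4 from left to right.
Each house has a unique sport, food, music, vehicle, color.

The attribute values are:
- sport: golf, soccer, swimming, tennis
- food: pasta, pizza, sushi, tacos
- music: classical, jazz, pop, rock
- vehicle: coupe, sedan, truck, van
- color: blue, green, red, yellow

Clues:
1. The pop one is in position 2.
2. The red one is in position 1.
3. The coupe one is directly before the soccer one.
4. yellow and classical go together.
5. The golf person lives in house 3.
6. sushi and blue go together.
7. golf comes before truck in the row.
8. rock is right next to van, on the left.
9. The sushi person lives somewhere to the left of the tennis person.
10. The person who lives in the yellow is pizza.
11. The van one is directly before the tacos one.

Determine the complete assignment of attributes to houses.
Solution:

House | Sport | Food | Music | Vehicle | Color
----------------------------------------------
  1   | swimming | pasta | rock | coupe | red
  2   | soccer | sushi | pop | van | blue
  3   | golf | tacos | jazz | sedan | green
  4   | tennis | pizza | classical | truck | yellow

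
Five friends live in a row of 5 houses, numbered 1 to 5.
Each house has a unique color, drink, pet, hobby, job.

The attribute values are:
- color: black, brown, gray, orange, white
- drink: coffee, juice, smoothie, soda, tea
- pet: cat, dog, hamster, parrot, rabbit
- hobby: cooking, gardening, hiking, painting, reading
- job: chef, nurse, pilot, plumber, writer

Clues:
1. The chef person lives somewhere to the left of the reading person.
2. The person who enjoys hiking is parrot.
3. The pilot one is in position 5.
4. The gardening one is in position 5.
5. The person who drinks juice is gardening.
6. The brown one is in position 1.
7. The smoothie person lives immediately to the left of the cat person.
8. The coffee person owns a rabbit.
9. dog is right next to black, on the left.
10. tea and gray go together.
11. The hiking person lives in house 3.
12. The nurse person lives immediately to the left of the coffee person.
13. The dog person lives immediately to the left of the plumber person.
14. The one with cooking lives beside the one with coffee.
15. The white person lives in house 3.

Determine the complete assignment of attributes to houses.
Solution:

House | Color | Drink | Pet | Hobby | Job
-----------------------------------------
  1   | brown | soda | dog | cooking | nurse
  2   | black | coffee | rabbit | painting | plumber
  3   | white | smoothie | parrot | hiking | chef
  4   | gray | tea | cat | reading | writer
  5   | orange | juice | hamster | gardening | pilot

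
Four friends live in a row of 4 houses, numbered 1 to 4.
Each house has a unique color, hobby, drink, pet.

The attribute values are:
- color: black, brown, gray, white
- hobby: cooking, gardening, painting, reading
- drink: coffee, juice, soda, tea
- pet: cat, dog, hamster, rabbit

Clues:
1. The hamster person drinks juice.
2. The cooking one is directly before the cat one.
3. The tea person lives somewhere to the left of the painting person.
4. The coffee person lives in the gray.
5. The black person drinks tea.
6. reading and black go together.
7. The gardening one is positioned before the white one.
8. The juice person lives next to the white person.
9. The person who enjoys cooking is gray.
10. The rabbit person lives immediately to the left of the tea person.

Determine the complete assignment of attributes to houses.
Solution:

House | Color | Hobby | Drink | Pet
-----------------------------------
  1   | gray | cooking | coffee | rabbit
  2   | black | reading | tea | cat
  3   | brown | gardening | juice | hamster
  4   | white | painting | soda | dog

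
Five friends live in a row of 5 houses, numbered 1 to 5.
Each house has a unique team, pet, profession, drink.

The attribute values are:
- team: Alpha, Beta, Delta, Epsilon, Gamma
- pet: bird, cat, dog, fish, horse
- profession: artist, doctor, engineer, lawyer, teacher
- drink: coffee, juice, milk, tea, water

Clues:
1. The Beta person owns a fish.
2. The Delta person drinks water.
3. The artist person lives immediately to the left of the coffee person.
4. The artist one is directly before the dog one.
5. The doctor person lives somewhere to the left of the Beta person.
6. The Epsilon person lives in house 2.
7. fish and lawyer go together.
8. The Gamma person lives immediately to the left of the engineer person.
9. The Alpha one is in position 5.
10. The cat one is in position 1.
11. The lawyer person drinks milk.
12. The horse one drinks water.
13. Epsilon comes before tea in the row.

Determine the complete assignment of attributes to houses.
Solution:

House | Team | Pet | Profession | Drink
---------------------------------------
  1   | Gamma | cat | artist | juice
  2   | Epsilon | dog | engineer | coffee
  3   | Delta | horse | doctor | water
  4   | Beta | fish | lawyer | milk
  5   | Alpha | bird | teacher | tea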